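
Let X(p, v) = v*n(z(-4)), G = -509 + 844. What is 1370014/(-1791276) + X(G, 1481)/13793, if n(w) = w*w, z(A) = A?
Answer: 11774736497/12353534934 ≈ 0.95315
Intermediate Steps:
G = 335
n(w) = w**2
X(p, v) = 16*v (X(p, v) = v*(-4)**2 = v*16 = 16*v)
1370014/(-1791276) + X(G, 1481)/13793 = 1370014/(-1791276) + (16*1481)/13793 = 1370014*(-1/1791276) + 23696*(1/13793) = -685007/895638 + 23696/13793 = 11774736497/12353534934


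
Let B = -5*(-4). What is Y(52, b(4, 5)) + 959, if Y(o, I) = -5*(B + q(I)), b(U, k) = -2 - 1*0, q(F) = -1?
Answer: 864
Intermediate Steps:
B = 20
b(U, k) = -2 (b(U, k) = -2 + 0 = -2)
Y(o, I) = -95 (Y(o, I) = -5*(20 - 1) = -5*19 = -95)
Y(52, b(4, 5)) + 959 = -95 + 959 = 864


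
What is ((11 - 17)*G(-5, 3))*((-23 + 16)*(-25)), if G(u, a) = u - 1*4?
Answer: 9450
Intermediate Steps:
G(u, a) = -4 + u (G(u, a) = u - 4 = -4 + u)
((11 - 17)*G(-5, 3))*((-23 + 16)*(-25)) = ((11 - 17)*(-4 - 5))*((-23 + 16)*(-25)) = (-6*(-9))*(-7*(-25)) = 54*175 = 9450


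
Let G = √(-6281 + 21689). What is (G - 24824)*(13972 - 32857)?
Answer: 468801240 - 226620*√107 ≈ 4.6646e+8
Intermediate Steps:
G = 12*√107 (G = √15408 = 12*√107 ≈ 124.13)
(G - 24824)*(13972 - 32857) = (12*√107 - 24824)*(13972 - 32857) = (-24824 + 12*√107)*(-18885) = 468801240 - 226620*√107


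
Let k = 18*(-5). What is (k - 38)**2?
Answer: 16384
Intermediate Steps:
k = -90
(k - 38)**2 = (-90 - 38)**2 = (-128)**2 = 16384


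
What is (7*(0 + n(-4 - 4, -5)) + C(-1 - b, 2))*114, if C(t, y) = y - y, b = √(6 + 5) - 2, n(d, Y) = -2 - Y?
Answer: 2394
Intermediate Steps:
b = -2 + √11 (b = √11 - 2 = -2 + √11 ≈ 1.3166)
C(t, y) = 0
(7*(0 + n(-4 - 4, -5)) + C(-1 - b, 2))*114 = (7*(0 + (-2 - 1*(-5))) + 0)*114 = (7*(0 + (-2 + 5)) + 0)*114 = (7*(0 + 3) + 0)*114 = (7*3 + 0)*114 = (21 + 0)*114 = 21*114 = 2394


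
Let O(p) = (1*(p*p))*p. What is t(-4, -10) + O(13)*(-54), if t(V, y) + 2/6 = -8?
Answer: -355939/3 ≈ -1.1865e+5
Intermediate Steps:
t(V, y) = -25/3 (t(V, y) = -1/3 - 8 = -25/3)
O(p) = p**3 (O(p) = (1*p**2)*p = p**2*p = p**3)
t(-4, -10) + O(13)*(-54) = -25/3 + 13**3*(-54) = -25/3 + 2197*(-54) = -25/3 - 118638 = -355939/3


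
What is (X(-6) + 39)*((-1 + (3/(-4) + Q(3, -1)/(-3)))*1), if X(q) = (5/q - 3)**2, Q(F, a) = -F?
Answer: -1933/48 ≈ -40.271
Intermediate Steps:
X(q) = (-3 + 5/q)**2
(X(-6) + 39)*((-1 + (3/(-4) + Q(3, -1)/(-3)))*1) = ((-5 + 3*(-6))**2/(-6)**2 + 39)*((-1 + (3/(-4) - 1*3/(-3)))*1) = ((-5 - 18)**2/36 + 39)*((-1 + (3*(-1/4) - 3*(-1/3)))*1) = ((1/36)*(-23)**2 + 39)*((-1 + (-3/4 + 1))*1) = ((1/36)*529 + 39)*((-1 + 1/4)*1) = (529/36 + 39)*(-3/4*1) = (1933/36)*(-3/4) = -1933/48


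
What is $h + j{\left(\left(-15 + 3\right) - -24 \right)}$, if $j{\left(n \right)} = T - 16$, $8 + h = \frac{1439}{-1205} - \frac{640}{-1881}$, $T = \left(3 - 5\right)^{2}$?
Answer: $- \frac{47267659}{2266605} \approx -20.854$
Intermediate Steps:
$T = 4$ ($T = \left(-2\right)^{2} = 4$)
$h = - \frac{20068399}{2266605}$ ($h = -8 + \left(\frac{1439}{-1205} - \frac{640}{-1881}\right) = -8 + \left(1439 \left(- \frac{1}{1205}\right) - - \frac{640}{1881}\right) = -8 + \left(- \frac{1439}{1205} + \frac{640}{1881}\right) = -8 - \frac{1935559}{2266605} = - \frac{20068399}{2266605} \approx -8.8539$)
$j{\left(n \right)} = -12$ ($j{\left(n \right)} = 4 - 16 = -12$)
$h + j{\left(\left(-15 + 3\right) - -24 \right)} = - \frac{20068399}{2266605} - 12 = - \frac{47267659}{2266605}$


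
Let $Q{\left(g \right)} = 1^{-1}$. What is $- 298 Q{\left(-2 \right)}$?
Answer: $-298$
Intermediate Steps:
$Q{\left(g \right)} = 1$
$- 298 Q{\left(-2 \right)} = \left(-298\right) 1 = -298$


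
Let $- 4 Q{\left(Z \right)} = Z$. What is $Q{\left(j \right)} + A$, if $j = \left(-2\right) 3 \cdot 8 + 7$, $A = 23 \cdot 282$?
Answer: $\frac{25985}{4} \approx 6496.3$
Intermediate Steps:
$A = 6486$
$j = -41$ ($j = \left(-6\right) 8 + 7 = -48 + 7 = -41$)
$Q{\left(Z \right)} = - \frac{Z}{4}$
$Q{\left(j \right)} + A = \left(- \frac{1}{4}\right) \left(-41\right) + 6486 = \frac{41}{4} + 6486 = \frac{25985}{4}$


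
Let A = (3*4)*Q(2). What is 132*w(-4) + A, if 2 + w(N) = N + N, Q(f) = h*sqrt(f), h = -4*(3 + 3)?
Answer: -1320 - 288*sqrt(2) ≈ -1727.3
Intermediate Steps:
h = -24 (h = -4*6 = -24)
Q(f) = -24*sqrt(f)
w(N) = -2 + 2*N (w(N) = -2 + (N + N) = -2 + 2*N)
A = -288*sqrt(2) (A = (3*4)*(-24*sqrt(2)) = 12*(-24*sqrt(2)) = -288*sqrt(2) ≈ -407.29)
132*w(-4) + A = 132*(-2 + 2*(-4)) - 288*sqrt(2) = 132*(-2 - 8) - 288*sqrt(2) = 132*(-10) - 288*sqrt(2) = -1320 - 288*sqrt(2)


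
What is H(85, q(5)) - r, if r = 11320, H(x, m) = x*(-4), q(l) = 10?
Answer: -11660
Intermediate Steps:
H(x, m) = -4*x
H(85, q(5)) - r = -4*85 - 1*11320 = -340 - 11320 = -11660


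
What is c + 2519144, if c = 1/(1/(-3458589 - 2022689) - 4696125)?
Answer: 64844697856076563866/25740766647751 ≈ 2.5191e+6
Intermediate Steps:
c = -5481278/25740766647751 (c = 1/(1/(-5481278) - 4696125) = 1/(-1/5481278 - 4696125) = 1/(-25740766647751/5481278) = -5481278/25740766647751 ≈ -2.1294e-7)
c + 2519144 = -5481278/25740766647751 + 2519144 = 64844697856076563866/25740766647751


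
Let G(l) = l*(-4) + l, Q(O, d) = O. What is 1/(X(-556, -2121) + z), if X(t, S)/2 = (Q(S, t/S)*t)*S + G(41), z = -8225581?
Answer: -1/5010714619 ≈ -1.9957e-10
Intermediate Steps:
G(l) = -3*l (G(l) = -4*l + l = -3*l)
X(t, S) = -246 + 2*t*S**2 (X(t, S) = 2*((S*t)*S - 3*41) = 2*(t*S**2 - 123) = 2*(-123 + t*S**2) = -246 + 2*t*S**2)
1/(X(-556, -2121) + z) = 1/((-246 + 2*(-556)*(-2121)**2) - 8225581) = 1/((-246 + 2*(-556)*4498641) - 8225581) = 1/((-246 - 5002488792) - 8225581) = 1/(-5002489038 - 8225581) = 1/(-5010714619) = -1/5010714619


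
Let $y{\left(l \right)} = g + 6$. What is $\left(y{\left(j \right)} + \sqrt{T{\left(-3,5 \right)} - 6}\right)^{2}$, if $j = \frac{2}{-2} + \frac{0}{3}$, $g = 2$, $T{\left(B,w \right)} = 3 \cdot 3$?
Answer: $\left(8 + \sqrt{3}\right)^{2} \approx 94.713$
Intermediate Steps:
$T{\left(B,w \right)} = 9$
$j = -1$ ($j = 2 \left(- \frac{1}{2}\right) + 0 \cdot \frac{1}{3} = -1 + 0 = -1$)
$y{\left(l \right)} = 8$ ($y{\left(l \right)} = 2 + 6 = 8$)
$\left(y{\left(j \right)} + \sqrt{T{\left(-3,5 \right)} - 6}\right)^{2} = \left(8 + \sqrt{9 - 6}\right)^{2} = \left(8 + \sqrt{3}\right)^{2}$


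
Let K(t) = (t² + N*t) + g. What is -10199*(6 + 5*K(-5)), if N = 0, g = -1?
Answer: -1285074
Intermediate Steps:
K(t) = -1 + t² (K(t) = (t² + 0*t) - 1 = (t² + 0) - 1 = t² - 1 = -1 + t²)
-10199*(6 + 5*K(-5)) = -10199*(6 + 5*(-1 + (-5)²)) = -10199*(6 + 5*(-1 + 25)) = -10199*(6 + 5*24) = -10199*(6 + 120) = -10199*126 = -1285074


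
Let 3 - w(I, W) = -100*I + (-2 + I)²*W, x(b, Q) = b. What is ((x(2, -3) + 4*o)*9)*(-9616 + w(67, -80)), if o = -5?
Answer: -54284094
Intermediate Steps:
w(I, W) = 3 + 100*I - W*(-2 + I)² (w(I, W) = 3 - (-100*I + (-2 + I)²*W) = 3 - (-100*I + W*(-2 + I)²) = 3 + (100*I - W*(-2 + I)²) = 3 + 100*I - W*(-2 + I)²)
((x(2, -3) + 4*o)*9)*(-9616 + w(67, -80)) = ((2 + 4*(-5))*9)*(-9616 + (3 + 100*67 - 1*(-80)*(-2 + 67)²)) = ((2 - 20)*9)*(-9616 + (3 + 6700 - 1*(-80)*65²)) = (-18*9)*(-9616 + (3 + 6700 - 1*(-80)*4225)) = -162*(-9616 + (3 + 6700 + 338000)) = -162*(-9616 + 344703) = -162*335087 = -54284094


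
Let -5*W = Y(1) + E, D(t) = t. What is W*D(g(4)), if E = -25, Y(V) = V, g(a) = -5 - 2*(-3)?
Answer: 24/5 ≈ 4.8000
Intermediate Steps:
g(a) = 1 (g(a) = -5 + 6 = 1)
W = 24/5 (W = -(1 - 25)/5 = -⅕*(-24) = 24/5 ≈ 4.8000)
W*D(g(4)) = (24/5)*1 = 24/5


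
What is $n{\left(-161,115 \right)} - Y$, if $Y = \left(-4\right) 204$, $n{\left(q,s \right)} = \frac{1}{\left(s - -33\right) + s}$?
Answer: $\frac{214609}{263} \approx 816.0$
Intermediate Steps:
$n{\left(q,s \right)} = \frac{1}{33 + 2 s}$ ($n{\left(q,s \right)} = \frac{1}{\left(s + 33\right) + s} = \frac{1}{\left(33 + s\right) + s} = \frac{1}{33 + 2 s}$)
$Y = -816$
$n{\left(-161,115 \right)} - Y = \frac{1}{33 + 2 \cdot 115} - -816 = \frac{1}{33 + 230} + 816 = \frac{1}{263} + 816 = \frac{214609}{263}$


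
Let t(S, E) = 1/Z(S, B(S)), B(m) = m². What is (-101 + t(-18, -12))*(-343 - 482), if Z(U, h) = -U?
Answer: 499675/6 ≈ 83279.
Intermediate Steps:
t(S, E) = -1/S (t(S, E) = 1/(-S) = -1/S)
(-101 + t(-18, -12))*(-343 - 482) = (-101 - 1/(-18))*(-343 - 482) = (-101 - 1*(-1/18))*(-825) = (-101 + 1/18)*(-825) = -1817/18*(-825) = 499675/6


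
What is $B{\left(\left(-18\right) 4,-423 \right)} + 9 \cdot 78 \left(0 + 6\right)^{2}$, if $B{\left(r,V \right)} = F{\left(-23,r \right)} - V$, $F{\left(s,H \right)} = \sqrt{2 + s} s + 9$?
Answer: $25704 - 23 i \sqrt{21} \approx 25704.0 - 105.4 i$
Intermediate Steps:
$F{\left(s,H \right)} = 9 + s \sqrt{2 + s}$ ($F{\left(s,H \right)} = s \sqrt{2 + s} + 9 = 9 + s \sqrt{2 + s}$)
$B{\left(r,V \right)} = 9 - V - 23 i \sqrt{21}$ ($B{\left(r,V \right)} = \left(9 - 23 \sqrt{2 - 23}\right) - V = \left(9 - 23 \sqrt{-21}\right) - V = \left(9 - 23 i \sqrt{21}\right) - V = 9 - V - 23 i \sqrt{21}$)
$B{\left(\left(-18\right) 4,-423 \right)} + 9 \cdot 78 \left(0 + 6\right)^{2} = \left(9 - -423 - 23 i \sqrt{21}\right) + 9 \cdot 78 \left(0 + 6\right)^{2} = \left(9 + 423 - 23 i \sqrt{21}\right) + 702 \cdot 6^{2} = \left(432 - 23 i \sqrt{21}\right) + 702 \cdot 36 = \left(432 - 23 i \sqrt{21}\right) + 25272 = 25704 - 23 i \sqrt{21}$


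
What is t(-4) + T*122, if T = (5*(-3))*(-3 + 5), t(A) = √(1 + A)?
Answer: -3660 + I*√3 ≈ -3660.0 + 1.732*I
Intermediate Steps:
T = -30 (T = -15*2 = -30)
t(-4) + T*122 = √(1 - 4) - 30*122 = √(-3) - 3660 = I*√3 - 3660 = -3660 + I*√3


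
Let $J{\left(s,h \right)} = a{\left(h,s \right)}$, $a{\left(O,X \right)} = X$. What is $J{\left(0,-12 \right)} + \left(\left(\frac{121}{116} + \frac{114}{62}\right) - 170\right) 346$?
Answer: $- \frac{103965561}{1798} \approx -57823.0$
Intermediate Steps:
$J{\left(s,h \right)} = s$
$J{\left(0,-12 \right)} + \left(\left(\frac{121}{116} + \frac{114}{62}\right) - 170\right) 346 = 0 + \left(\left(\frac{121}{116} + \frac{114}{62}\right) - 170\right) 346 = 0 + \left(\left(121 \cdot \frac{1}{116} + 114 \cdot \frac{1}{62}\right) - 170\right) 346 = 0 + \left(\left(\frac{121}{116} + \frac{57}{31}\right) - 170\right) 346 = 0 + \left(\frac{10363}{3596} - 170\right) 346 = 0 - \frac{103965561}{1798} = - \frac{103965561}{1798}$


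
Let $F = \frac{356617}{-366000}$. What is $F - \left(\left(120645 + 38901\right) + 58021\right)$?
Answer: $- \frac{79629878617}{366000} \approx -2.1757 \cdot 10^{5}$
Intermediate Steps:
$F = - \frac{356617}{366000}$ ($F = 356617 \left(- \frac{1}{366000}\right) = - \frac{356617}{366000} \approx -0.97436$)
$F - \left(\left(120645 + 38901\right) + 58021\right) = - \frac{356617}{366000} - \left(\left(120645 + 38901\right) + 58021\right) = - \frac{356617}{366000} - \left(159546 + 58021\right) = - \frac{356617}{366000} - 217567 = - \frac{79629878617}{366000}$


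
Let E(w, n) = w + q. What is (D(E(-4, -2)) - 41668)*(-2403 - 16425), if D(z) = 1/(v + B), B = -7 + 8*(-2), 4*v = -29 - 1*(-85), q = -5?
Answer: 784527196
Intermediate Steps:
E(w, n) = -5 + w (E(w, n) = w - 5 = -5 + w)
v = 14 (v = (-29 - 1*(-85))/4 = (-29 + 85)/4 = (¼)*56 = 14)
B = -23 (B = -7 - 16 = -23)
D(z) = -⅑ (D(z) = 1/(14 - 23) = 1/(-9) = -⅑)
(D(E(-4, -2)) - 41668)*(-2403 - 16425) = (-⅑ - 41668)*(-2403 - 16425) = -375013/9*(-18828) = 784527196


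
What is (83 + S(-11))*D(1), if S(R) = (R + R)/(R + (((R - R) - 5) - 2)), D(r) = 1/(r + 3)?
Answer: 379/18 ≈ 21.056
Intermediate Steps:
D(r) = 1/(3 + r)
S(R) = 2*R/(-7 + R) (S(R) = (2*R)/(R + ((0 - 5) - 2)) = (2*R)/(R + (-5 - 2)) = (2*R)/(R - 7) = (2*R)/(-7 + R) = 2*R/(-7 + R))
(83 + S(-11))*D(1) = (83 + 2*(-11)/(-7 - 11))/(3 + 1) = (83 + 2*(-11)/(-18))/4 = (83 + 2*(-11)*(-1/18))*(¼) = (83 + 11/9)*(¼) = (758/9)*(¼) = 379/18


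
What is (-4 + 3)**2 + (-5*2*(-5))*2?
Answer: 101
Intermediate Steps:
(-4 + 3)**2 + (-5*2*(-5))*2 = (-1)**2 - 10*(-5)*2 = 1 + 50*2 = 1 + 100 = 101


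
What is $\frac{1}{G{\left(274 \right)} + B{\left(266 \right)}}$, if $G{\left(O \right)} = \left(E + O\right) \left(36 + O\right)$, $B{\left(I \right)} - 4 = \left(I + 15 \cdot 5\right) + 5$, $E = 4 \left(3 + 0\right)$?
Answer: $\frac{1}{89010} \approx 1.1235 \cdot 10^{-5}$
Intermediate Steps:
$E = 12$ ($E = 4 \cdot 3 = 12$)
$B{\left(I \right)} = 84 + I$ ($B{\left(I \right)} = 4 + \left(\left(I + 15 \cdot 5\right) + 5\right) = 4 + \left(\left(I + 75\right) + 5\right) = 4 + \left(\left(75 + I\right) + 5\right) = 4 + \left(80 + I\right) = 84 + I$)
$G{\left(O \right)} = \left(12 + O\right) \left(36 + O\right)$
$\frac{1}{G{\left(274 \right)} + B{\left(266 \right)}} = \frac{1}{\left(432 + 274^{2} + 48 \cdot 274\right) + \left(84 + 266\right)} = \frac{1}{\left(432 + 75076 + 13152\right) + 350} = \frac{1}{88660 + 350} = \frac{1}{89010}$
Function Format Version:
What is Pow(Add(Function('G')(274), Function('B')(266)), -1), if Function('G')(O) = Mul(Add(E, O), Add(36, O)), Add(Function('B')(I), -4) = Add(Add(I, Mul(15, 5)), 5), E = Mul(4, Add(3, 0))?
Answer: Rational(1, 89010) ≈ 1.1235e-5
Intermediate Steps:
E = 12 (E = Mul(4, 3) = 12)
Function('B')(I) = Add(84, I) (Function('B')(I) = Add(4, Add(Add(I, Mul(15, 5)), 5)) = Add(4, Add(Add(I, 75), 5)) = Add(4, Add(Add(75, I), 5)) = Add(4, Add(80, I)) = Add(84, I))
Function('G')(O) = Mul(Add(12, O), Add(36, O))
Pow(Add(Function('G')(274), Function('B')(266)), -1) = Pow(Add(Add(432, Pow(274, 2), Mul(48, 274)), Add(84, 266)), -1) = Pow(Add(Add(432, 75076, 13152), 350), -1) = Pow(Add(88660, 350), -1) = Pow(89010, -1) = Rational(1, 89010)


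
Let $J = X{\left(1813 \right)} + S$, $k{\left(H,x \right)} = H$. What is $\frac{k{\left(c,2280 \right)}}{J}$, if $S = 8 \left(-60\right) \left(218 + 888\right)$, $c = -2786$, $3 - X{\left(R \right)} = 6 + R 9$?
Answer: $\frac{1393}{273600} \approx 0.0050914$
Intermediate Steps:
$X{\left(R \right)} = -3 - 9 R$ ($X{\left(R \right)} = 3 - \left(6 + R 9\right) = 3 - \left(6 + 9 R\right) = -3 - 9 R$)
$S = -530880$ ($S = \left(-480\right) 1106 = -530880$)
$J = -547200$ ($J = \left(-3 - 16317\right) - 530880 = -16320 - 530880 = -547200$)
$\frac{k{\left(c,2280 \right)}}{J} = - \frac{2786}{-547200} = \left(-2786\right) \left(- \frac{1}{547200}\right) = \frac{1393}{273600}$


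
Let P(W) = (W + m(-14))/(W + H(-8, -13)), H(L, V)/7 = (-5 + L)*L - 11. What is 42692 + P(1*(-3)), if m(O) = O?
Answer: 27664399/648 ≈ 42692.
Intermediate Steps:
H(L, V) = -77 + 7*L*(-5 + L) (H(L, V) = 7*((-5 + L)*L - 11) = 7*(L*(-5 + L) - 11) = 7*(-11 + L*(-5 + L)) = -77 + 7*L*(-5 + L))
P(W) = (-14 + W)/(651 + W) (P(W) = (W - 14)/(W + (-77 - 35*(-8) + 7*(-8)**2)) = (-14 + W)/(W + (-77 + 280 + 7*64)) = (-14 + W)/(W + (-77 + 280 + 448)) = (-14 + W)/(W + 651) = (-14 + W)/(651 + W))
42692 + P(1*(-3)) = 42692 + (-14 + 1*(-3))/(651 + 1*(-3)) = 42692 + (-14 - 3)/(651 - 3) = 42692 - 17/648 = 27664399/648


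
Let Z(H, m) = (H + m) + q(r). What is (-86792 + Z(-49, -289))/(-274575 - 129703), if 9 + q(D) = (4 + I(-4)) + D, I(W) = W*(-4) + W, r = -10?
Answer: 87133/404278 ≈ 0.21553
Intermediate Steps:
I(W) = -3*W (I(W) = -4*W + W = -3*W)
q(D) = 7 + D (q(D) = -9 + ((4 - 3*(-4)) + D) = -9 + ((4 + 12) + D) = -9 + (16 + D) = 7 + D)
Z(H, m) = -3 + H + m (Z(H, m) = (H + m) + (7 - 10) = (H + m) - 3 = -3 + H + m)
(-86792 + Z(-49, -289))/(-274575 - 129703) = (-86792 + (-3 - 49 - 289))/(-274575 - 129703) = (-86792 - 341)/(-404278) = -87133*(-1/404278) = 87133/404278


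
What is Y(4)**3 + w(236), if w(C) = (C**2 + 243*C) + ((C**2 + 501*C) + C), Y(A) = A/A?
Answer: 287213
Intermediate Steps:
Y(A) = 1
w(C) = 2*C**2 + 745*C (w(C) = (C**2 + 243*C) + (C**2 + 502*C) = 2*C**2 + 745*C)
Y(4)**3 + w(236) = 1**3 + 236*(745 + 2*236) = 1 + 236*(745 + 472) = 1 + 236*1217 = 1 + 287212 = 287213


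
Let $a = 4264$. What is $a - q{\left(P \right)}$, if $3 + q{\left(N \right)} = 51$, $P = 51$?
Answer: $4216$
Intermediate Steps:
$q{\left(N \right)} = 48$ ($q{\left(N \right)} = -3 + 51 = 48$)
$a - q{\left(P \right)} = 4264 - 48 = 4216$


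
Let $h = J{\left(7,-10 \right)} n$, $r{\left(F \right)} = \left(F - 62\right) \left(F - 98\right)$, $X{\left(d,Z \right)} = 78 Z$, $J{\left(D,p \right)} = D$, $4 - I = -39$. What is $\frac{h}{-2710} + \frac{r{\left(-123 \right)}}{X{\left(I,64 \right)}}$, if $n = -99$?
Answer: $\frac{4394531}{520320} \approx 8.4458$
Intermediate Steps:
$I = 43$ ($I = 4 - -39 = 4 + 39 = 43$)
$r{\left(F \right)} = \left(-98 + F\right) \left(-62 + F\right)$ ($r{\left(F \right)} = \left(-62 + F\right) \left(-98 + F\right) = \left(-98 + F\right) \left(-62 + F\right)$)
$h = -693$ ($h = 7 \left(-99\right) = -693$)
$\frac{h}{-2710} + \frac{r{\left(-123 \right)}}{X{\left(I,64 \right)}} = - \frac{693}{-2710} + \frac{6076 + \left(-123\right)^{2} - -19680}{78 \cdot 64} = \left(-693\right) \left(- \frac{1}{2710}\right) + \frac{6076 + 15129 + 19680}{4992} = \frac{693}{2710} + 40885 \cdot \frac{1}{4992} = \frac{693}{2710} + \frac{3145}{384} = \frac{4394531}{520320}$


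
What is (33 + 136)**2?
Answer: 28561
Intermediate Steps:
(33 + 136)**2 = 169**2 = 28561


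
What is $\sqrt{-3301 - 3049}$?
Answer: $5 i \sqrt{254} \approx 79.687 i$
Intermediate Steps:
$\sqrt{-3301 - 3049} = \sqrt{-6350} = 5 i \sqrt{254}$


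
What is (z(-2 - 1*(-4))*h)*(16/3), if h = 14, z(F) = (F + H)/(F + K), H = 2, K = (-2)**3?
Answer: -448/9 ≈ -49.778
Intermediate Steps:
K = -8
z(F) = (2 + F)/(-8 + F) (z(F) = (F + 2)/(F - 8) = (2 + F)/(-8 + F))
(z(-2 - 1*(-4))*h)*(16/3) = (((2 + (-2 - 1*(-4)))/(-8 + (-2 - 1*(-4))))*14)*(16/3) = (((2 + (-2 + 4))/(-8 + (-2 + 4)))*14)*(16*(1/3)) = (((2 + 2)/(-8 + 2))*14)*(16/3) = ((4/(-6))*14)*(16/3) = (-1/6*4*14)*(16/3) = -2/3*14*(16/3) = -28/3*16/3 = -448/9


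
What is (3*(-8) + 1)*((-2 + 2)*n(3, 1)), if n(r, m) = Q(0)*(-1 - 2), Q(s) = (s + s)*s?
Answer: 0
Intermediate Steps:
Q(s) = 2*s**2 (Q(s) = (2*s)*s = 2*s**2)
n(r, m) = 0 (n(r, m) = (2*0**2)*(-1 - 2) = (2*0)*(-3) = 0*(-3) = 0)
(3*(-8) + 1)*((-2 + 2)*n(3, 1)) = (3*(-8) + 1)*((-2 + 2)*0) = (-24 + 1)*(0*0) = -23*0 = 0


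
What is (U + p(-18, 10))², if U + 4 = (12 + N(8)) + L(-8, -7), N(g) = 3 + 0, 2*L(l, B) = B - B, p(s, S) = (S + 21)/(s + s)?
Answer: 133225/1296 ≈ 102.80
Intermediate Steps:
p(s, S) = (21 + S)/(2*s) (p(s, S) = (21 + S)/((2*s)) = (21 + S)*(1/(2*s)) = (21 + S)/(2*s))
L(l, B) = 0 (L(l, B) = (B - B)/2 = (½)*0 = 0)
N(g) = 3
U = 11 (U = -4 + ((12 + 3) + 0) = -4 + (15 + 0) = -4 + 15 = 11)
(U + p(-18, 10))² = (11 + (½)*(21 + 10)/(-18))² = (11 + (½)*(-1/18)*31)² = (11 - 31/36)² = (365/36)² = 133225/1296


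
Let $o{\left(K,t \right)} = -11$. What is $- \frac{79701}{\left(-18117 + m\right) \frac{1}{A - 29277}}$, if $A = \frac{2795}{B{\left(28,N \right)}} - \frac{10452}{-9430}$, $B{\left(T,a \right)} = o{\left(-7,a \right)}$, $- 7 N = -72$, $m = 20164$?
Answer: $\frac{122067863329344}{106167655} \approx 1.1498 \cdot 10^{6}$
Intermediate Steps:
$N = \frac{72}{7}$ ($N = \left(- \frac{1}{7}\right) \left(-72\right) = \frac{72}{7} \approx 10.286$)
$B{\left(T,a \right)} = -11$
$A = - \frac{13120939}{51865}$ ($A = \frac{2795}{-11} - \frac{10452}{-9430} = 2795 \left(- \frac{1}{11}\right) - - \frac{5226}{4715} = - \frac{2795}{11} + \frac{5226}{4715} = - \frac{13120939}{51865} \approx -252.98$)
$- \frac{79701}{\left(-18117 + m\right) \frac{1}{A - 29277}} = - \frac{79701}{\left(-18117 + 20164\right) \frac{1}{- \frac{13120939}{51865} - 29277}} = - \frac{79701}{2047 \frac{1}{- \frac{1531572544}{51865}}} = - \frac{79701}{2047 \left(- \frac{51865}{1531572544}\right)} = - \frac{79701}{- \frac{106167655}{1531572544}} = \left(-79701\right) \left(- \frac{1531572544}{106167655}\right) = \frac{122067863329344}{106167655}$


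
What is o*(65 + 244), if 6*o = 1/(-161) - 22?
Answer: -364929/322 ≈ -1133.3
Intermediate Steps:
o = -1181/322 (o = (1/(-161) - 22)/6 = (-1/161 - 22)/6 = (⅙)*(-3543/161) = -1181/322 ≈ -3.6677)
o*(65 + 244) = -1181*(65 + 244)/322 = -1181/322*309 = -364929/322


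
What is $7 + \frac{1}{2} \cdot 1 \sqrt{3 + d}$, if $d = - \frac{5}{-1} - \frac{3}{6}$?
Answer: $7 + \frac{\sqrt{30}}{4} \approx 8.3693$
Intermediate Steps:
$d = \frac{9}{2}$ ($d = \left(-5\right) \left(-1\right) - \frac{1}{2} = 5 - \frac{1}{2} = \frac{9}{2} \approx 4.5$)
$7 + \frac{1}{2} \cdot 1 \sqrt{3 + d} = 7 + \frac{1}{2} \cdot 1 \sqrt{3 + \frac{9}{2}} = 7 + \frac{1}{2} \cdot 1 \sqrt{\frac{15}{2}} = 7 + \frac{\frac{1}{2} \sqrt{30}}{2} = 7 + \frac{\sqrt{30}}{4}$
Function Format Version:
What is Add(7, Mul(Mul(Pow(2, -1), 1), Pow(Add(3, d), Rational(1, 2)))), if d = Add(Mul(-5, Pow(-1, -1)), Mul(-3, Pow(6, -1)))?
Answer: Add(7, Mul(Rational(1, 4), Pow(30, Rational(1, 2)))) ≈ 8.3693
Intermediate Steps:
d = Rational(9, 2) (d = Add(Mul(-5, -1), Mul(-3, Rational(1, 6))) = Add(5, Rational(-1, 2)) = Rational(9, 2) ≈ 4.5000)
Add(7, Mul(Mul(Pow(2, -1), 1), Pow(Add(3, d), Rational(1, 2)))) = Add(7, Mul(Mul(Pow(2, -1), 1), Pow(Add(3, Rational(9, 2)), Rational(1, 2)))) = Add(7, Mul(Mul(Rational(1, 2), 1), Pow(Rational(15, 2), Rational(1, 2)))) = Add(7, Mul(Rational(1, 2), Mul(Rational(1, 2), Pow(30, Rational(1, 2))))) = Add(7, Mul(Rational(1, 4), Pow(30, Rational(1, 2))))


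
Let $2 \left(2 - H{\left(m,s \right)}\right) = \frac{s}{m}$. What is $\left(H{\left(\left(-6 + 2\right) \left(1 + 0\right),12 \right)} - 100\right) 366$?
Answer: $-35319$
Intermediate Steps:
$H{\left(m,s \right)} = 2 - \frac{s}{2 m}$ ($H{\left(m,s \right)} = 2 - \frac{s \frac{1}{m}}{2} = 2 - \frac{s}{2 m}$)
$\left(H{\left(\left(-6 + 2\right) \left(1 + 0\right),12 \right)} - 100\right) 366 = \left(\left(2 - \frac{6}{\left(-6 + 2\right) \left(1 + 0\right)}\right) - 100\right) 366 = \left(\left(2 - \frac{6}{\left(-4\right) 1}\right) - 100\right) 366 = \left(\left(2 - \frac{6}{-4}\right) - 100\right) 366 = \left(\left(2 - 6 \left(- \frac{1}{4}\right)\right) - 100\right) 366 = \left(\left(2 + \frac{3}{2}\right) - 100\right) 366 = \left(\frac{7}{2} - 100\right) 366 = \left(- \frac{193}{2}\right) 366 = -35319$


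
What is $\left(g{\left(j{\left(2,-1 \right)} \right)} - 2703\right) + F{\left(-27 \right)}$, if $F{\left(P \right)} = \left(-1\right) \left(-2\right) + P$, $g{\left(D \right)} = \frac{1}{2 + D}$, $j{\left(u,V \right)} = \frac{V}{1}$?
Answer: $-2727$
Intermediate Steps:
$j{\left(u,V \right)} = V$ ($j{\left(u,V \right)} = V 1 = V$)
$F{\left(P \right)} = 2 + P$
$\left(g{\left(j{\left(2,-1 \right)} \right)} - 2703\right) + F{\left(-27 \right)} = \left(\frac{1}{2 - 1} - 2703\right) + \left(2 - 27\right) = \left(1^{-1} - 2703\right) - 25 = \left(1 - 2703\right) - 25 = -2702 - 25 = -2727$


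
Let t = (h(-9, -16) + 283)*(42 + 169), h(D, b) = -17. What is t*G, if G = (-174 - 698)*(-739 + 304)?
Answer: 21289714320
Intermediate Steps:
G = 379320 (G = -872*(-435) = 379320)
t = 56126 (t = (-17 + 283)*(42 + 169) = 266*211 = 56126)
t*G = 56126*379320 = 21289714320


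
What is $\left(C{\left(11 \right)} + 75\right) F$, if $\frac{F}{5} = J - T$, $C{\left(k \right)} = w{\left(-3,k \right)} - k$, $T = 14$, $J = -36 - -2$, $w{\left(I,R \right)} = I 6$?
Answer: $-11040$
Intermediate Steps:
$w{\left(I,R \right)} = 6 I$
$J = -34$ ($J = -36 + 2 = -34$)
$C{\left(k \right)} = -18 - k$ ($C{\left(k \right)} = 6 \left(-3\right) - k = -18 - k$)
$F = -240$ ($F = 5 \left(-34 - 14\right) = 5 \left(-48\right) = -240$)
$\left(C{\left(11 \right)} + 75\right) F = \left(\left(-18 - 11\right) + 75\right) \left(-240\right) = \left(-29 + 75\right) \left(-240\right) = 46 \left(-240\right) = -11040$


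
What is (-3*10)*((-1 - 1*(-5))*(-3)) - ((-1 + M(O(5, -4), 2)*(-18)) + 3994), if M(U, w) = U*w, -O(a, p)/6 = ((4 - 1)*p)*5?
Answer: 9327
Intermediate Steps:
O(a, p) = -90*p (O(a, p) = -6*(4 - 1)*p*5 = -6*3*p*5 = -90*p)
(-3*10)*((-1 - 1*(-5))*(-3)) - ((-1 + M(O(5, -4), 2)*(-18)) + 3994) = (-3*10)*((-1 - 1*(-5))*(-3)) - ((-1 + (-90*(-4)*2)*(-18)) + 3994) = -30*(-1 + 5)*(-3) - ((-1 + (360*2)*(-18)) + 3994) = -120*(-3) - ((-1 + 720*(-18)) + 3994) = -30*(-12) - ((-1 - 12960) + 3994) = 360 - (-12961 + 3994) = 360 - 1*(-8967) = 360 + 8967 = 9327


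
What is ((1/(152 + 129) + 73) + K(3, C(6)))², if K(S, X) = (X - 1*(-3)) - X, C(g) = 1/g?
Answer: 456121449/78961 ≈ 5776.5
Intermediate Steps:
K(S, X) = 3 (K(S, X) = (X + 3) - X = (3 + X) - X = 3)
((1/(152 + 129) + 73) + K(3, C(6)))² = ((1/(152 + 129) + 73) + 3)² = ((1/281 + 73) + 3)² = (20514/281 + 3)² = (21357/281)² = 456121449/78961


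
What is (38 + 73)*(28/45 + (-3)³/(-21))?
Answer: 22237/105 ≈ 211.78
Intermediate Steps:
(38 + 73)*(28/45 + (-3)³/(-21)) = 111*(28*(1/45) - 27*(-1/21)) = 111*(28/45 + 9/7) = 111*(601/315) = 22237/105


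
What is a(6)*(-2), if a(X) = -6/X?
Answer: 2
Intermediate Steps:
a(6)*(-2) = -6/6*(-2) = -6*1/6*(-2) = -1*(-2) = 2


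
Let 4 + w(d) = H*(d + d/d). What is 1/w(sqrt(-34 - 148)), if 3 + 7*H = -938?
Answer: -6783/162096503 + 6587*I*sqrt(182)/162096503 ≈ -4.1845e-5 + 0.00054821*I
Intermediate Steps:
H = -941/7 (H = -3/7 + (1/7)*(-938) = -3/7 - 134 = -941/7 ≈ -134.43)
w(d) = -969/7 - 941*d/7 (w(d) = -4 - 941*(d + d/d)/7 = -4 - 941*(d + 1)/7 = -4 - 941*(1 + d)/7 = -4 + (-941/7 - 941*d/7) = -969/7 - 941*d/7)
1/w(sqrt(-34 - 148)) = 1/(-969/7 - 941*sqrt(-34 - 148)/7) = 1/(-969/7 - 941*I*sqrt(182)/7)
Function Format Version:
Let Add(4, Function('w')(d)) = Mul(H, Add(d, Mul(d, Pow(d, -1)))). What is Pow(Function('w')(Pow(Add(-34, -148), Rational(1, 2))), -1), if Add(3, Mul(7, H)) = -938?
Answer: Add(Rational(-6783, 162096503), Mul(Rational(6587, 162096503), I, Pow(182, Rational(1, 2)))) ≈ Add(-4.1845e-5, Mul(0.00054821, I))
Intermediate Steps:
H = Rational(-941, 7) (H = Add(Rational(-3, 7), Mul(Rational(1, 7), -938)) = Add(Rational(-3, 7), -134) = Rational(-941, 7) ≈ -134.43)
Function('w')(d) = Add(Rational(-969, 7), Mul(Rational(-941, 7), d)) (Function('w')(d) = Add(-4, Mul(Rational(-941, 7), Add(d, Mul(d, Pow(d, -1))))) = Add(-4, Mul(Rational(-941, 7), Add(d, 1))) = Add(-4, Mul(Rational(-941, 7), Add(1, d))) = Add(-4, Add(Rational(-941, 7), Mul(Rational(-941, 7), d))) = Add(Rational(-969, 7), Mul(Rational(-941, 7), d)))
Pow(Function('w')(Pow(Add(-34, -148), Rational(1, 2))), -1) = Pow(Add(Rational(-969, 7), Mul(Rational(-941, 7), Pow(Add(-34, -148), Rational(1, 2)))), -1) = Pow(Add(Rational(-969, 7), Mul(Rational(-941, 7), Pow(-182, Rational(1, 2)))), -1) = Pow(Add(Rational(-969, 7), Mul(Rational(-941, 7), Mul(I, Pow(182, Rational(1, 2))))), -1) = Pow(Add(Rational(-969, 7), Mul(Rational(-941, 7), I, Pow(182, Rational(1, 2)))), -1)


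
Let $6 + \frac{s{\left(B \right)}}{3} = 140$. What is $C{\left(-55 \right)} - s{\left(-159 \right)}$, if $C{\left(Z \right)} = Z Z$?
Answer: $2623$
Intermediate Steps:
$s{\left(B \right)} = 402$ ($s{\left(B \right)} = -18 + 3 \cdot 140 = -18 + 420 = 402$)
$C{\left(Z \right)} = Z^{2}$
$C{\left(-55 \right)} - s{\left(-159 \right)} = \left(-55\right)^{2} - 402 = 3025 - 402 = 2623$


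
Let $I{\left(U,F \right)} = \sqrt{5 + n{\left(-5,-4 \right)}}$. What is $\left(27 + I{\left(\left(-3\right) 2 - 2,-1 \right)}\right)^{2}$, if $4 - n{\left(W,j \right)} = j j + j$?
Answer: $\left(27 + i \sqrt{3}\right)^{2} \approx 726.0 + 93.531 i$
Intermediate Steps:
$n{\left(W,j \right)} = 4 - j - j^{2}$ ($n{\left(W,j \right)} = 4 - \left(j j + j\right) = 4 - \left(j^{2} + j\right) = 4 - \left(j + j^{2}\right) = 4 - j - j^{2}$)
$I{\left(U,F \right)} = i \sqrt{3}$ ($I{\left(U,F \right)} = \sqrt{5 - 8} = \sqrt{-3} = i \sqrt{3}$)
$\left(27 + I{\left(\left(-3\right) 2 - 2,-1 \right)}\right)^{2} = \left(27 + i \sqrt{3}\right)^{2}$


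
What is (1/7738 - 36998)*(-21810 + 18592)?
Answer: 460641451507/3869 ≈ 1.1906e+8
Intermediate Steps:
(1/7738 - 36998)*(-21810 + 18592) = (1/7738 - 36998)*(-3218) = -286290523/7738*(-3218) = 460641451507/3869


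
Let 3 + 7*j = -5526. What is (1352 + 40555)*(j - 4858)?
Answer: -1656793245/7 ≈ -2.3668e+8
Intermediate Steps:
j = -5529/7 (j = -3/7 + (⅐)*(-5526) = -3/7 - 5526/7 = -5529/7 ≈ -789.86)
(1352 + 40555)*(j - 4858) = (1352 + 40555)*(-5529/7 - 4858) = 41907*(-39535/7) = -1656793245/7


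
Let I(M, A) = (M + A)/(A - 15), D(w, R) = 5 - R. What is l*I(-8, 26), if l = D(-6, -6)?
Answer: 18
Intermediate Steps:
I(M, A) = (A + M)/(-15 + A)
l = 11 (l = 5 - 1*(-6) = 5 + 6 = 11)
l*I(-8, 26) = 11*((26 - 8)/(-15 + 26)) = 11*(18/11) = 18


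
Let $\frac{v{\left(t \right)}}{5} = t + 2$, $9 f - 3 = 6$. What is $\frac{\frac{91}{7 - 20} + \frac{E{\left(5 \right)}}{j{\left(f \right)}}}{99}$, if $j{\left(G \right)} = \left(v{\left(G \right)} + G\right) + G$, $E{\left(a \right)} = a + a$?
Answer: $- \frac{109}{1683} \approx -0.064765$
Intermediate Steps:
$f = 1$ ($f = \frac{1}{3} + \frac{1}{9} \cdot 6 = \frac{1}{3} + \frac{2}{3} = 1$)
$v{\left(t \right)} = 10 + 5 t$ ($v{\left(t \right)} = 5 \left(t + 2\right) = 5 \left(2 + t\right) = 10 + 5 t$)
$E{\left(a \right)} = 2 a$
$j{\left(G \right)} = 10 + 7 G$ ($j{\left(G \right)} = \left(\left(10 + 5 G\right) + G\right) + G = \left(10 + 6 G\right) + G = 10 + 7 G$)
$\frac{\frac{91}{7 - 20} + \frac{E{\left(5 \right)}}{j{\left(f \right)}}}{99} = \frac{\frac{91}{7 - 20} + \frac{2 \cdot 5}{10 + 7 \cdot 1}}{99} = \left(\frac{91}{7 - 20} + \frac{10}{10 + 7}\right) \frac{1}{99} = \left(\frac{91}{-13} + \frac{10}{17}\right) \frac{1}{99} = \left(91 \left(- \frac{1}{13}\right) + 10 \cdot \frac{1}{17}\right) \frac{1}{99} = \left(-7 + \frac{10}{17}\right) \frac{1}{99} = \left(- \frac{109}{17}\right) \frac{1}{99} = - \frac{109}{1683}$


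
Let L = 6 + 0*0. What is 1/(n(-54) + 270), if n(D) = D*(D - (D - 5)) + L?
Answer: 1/6 ≈ 0.16667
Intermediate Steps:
L = 6 (L = 6 + 0 = 6)
n(D) = 6 + 5*D (n(D) = D*(D - (D - 5)) + 6 = D*(D - (-5 + D)) + 6 = D*(D + (5 - D)) + 6 = D*5 + 6 = 5*D + 6 = 6 + 5*D)
1/(n(-54) + 270) = 1/((6 + 5*(-54)) + 270) = 1/((6 - 270) + 270) = 1/(-264 + 270) = 1/6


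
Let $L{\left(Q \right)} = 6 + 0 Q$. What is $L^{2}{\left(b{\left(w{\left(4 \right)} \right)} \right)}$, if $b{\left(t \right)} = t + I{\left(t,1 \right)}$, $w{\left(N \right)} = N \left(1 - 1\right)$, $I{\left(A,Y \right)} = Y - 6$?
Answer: $36$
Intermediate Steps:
$I{\left(A,Y \right)} = -6 + Y$ ($I{\left(A,Y \right)} = Y - 6 = -6 + Y$)
$w{\left(N \right)} = 0$ ($w{\left(N \right)} = N 0 = 0$)
$b{\left(t \right)} = -5 + t$ ($b{\left(t \right)} = t + \left(-6 + 1\right) = t - 5 = -5 + t$)
$L{\left(Q \right)} = 6$ ($L{\left(Q \right)} = 6 + 0 = 6$)
$L^{2}{\left(b{\left(w{\left(4 \right)} \right)} \right)} = 6^{2} = 36$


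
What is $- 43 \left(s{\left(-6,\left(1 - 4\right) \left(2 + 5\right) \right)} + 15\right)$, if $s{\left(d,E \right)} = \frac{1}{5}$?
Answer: $- \frac{3268}{5} \approx -653.6$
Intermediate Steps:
$s{\left(d,E \right)} = \frac{1}{5}$
$- 43 \left(s{\left(-6,\left(1 - 4\right) \left(2 + 5\right) \right)} + 15\right) = - 43 \left(\frac{1}{5} + 15\right) = \left(-43\right) \frac{76}{5} = - \frac{3268}{5}$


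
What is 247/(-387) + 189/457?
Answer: -39736/176859 ≈ -0.22468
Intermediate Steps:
247/(-387) + 189/457 = 247*(-1/387) + 189*(1/457) = -247/387 + 189/457 = -39736/176859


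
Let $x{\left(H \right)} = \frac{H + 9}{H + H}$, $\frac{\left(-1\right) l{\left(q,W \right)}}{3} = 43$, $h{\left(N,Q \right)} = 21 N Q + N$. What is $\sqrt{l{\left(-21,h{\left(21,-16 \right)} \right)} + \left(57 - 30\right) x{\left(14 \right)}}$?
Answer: $\frac{i \sqrt{20937}}{14} \approx 10.335 i$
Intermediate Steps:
$h{\left(N,Q \right)} = N + 21 N Q$ ($h{\left(N,Q \right)} = 21 N Q + N = N + 21 N Q$)
$l{\left(q,W \right)} = -129$ ($l{\left(q,W \right)} = \left(-3\right) 43 = -129$)
$x{\left(H \right)} = \frac{9 + H}{2 H}$
$\sqrt{l{\left(-21,h{\left(21,-16 \right)} \right)} + \left(57 - 30\right) x{\left(14 \right)}} = \sqrt{-129 + \left(57 - 30\right) \frac{9 + 14}{2 \cdot 14}} = \sqrt{-129 + 27 \cdot \frac{1}{2} \cdot \frac{1}{14} \cdot 23} = \sqrt{-129 + 27 \cdot \frac{23}{28}} = \sqrt{-129 + \frac{621}{28}} = \sqrt{- \frac{2991}{28}} = \frac{i \sqrt{20937}}{14}$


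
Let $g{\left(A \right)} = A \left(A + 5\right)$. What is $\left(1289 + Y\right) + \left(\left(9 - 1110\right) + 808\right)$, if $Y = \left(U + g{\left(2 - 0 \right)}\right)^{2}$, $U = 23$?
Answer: $2365$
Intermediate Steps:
$g{\left(A \right)} = A \left(5 + A\right)$
$Y = 1369$ ($Y = \left(23 + \left(2 - 0\right) \left(5 + \left(2 - 0\right)\right)\right)^{2} = \left(23 + \left(2 + 0\right) \left(5 + \left(2 + 0\right)\right)\right)^{2} = \left(23 + 2 \left(5 + 2\right)\right)^{2} = \left(23 + 2 \cdot 7\right)^{2} = \left(23 + 14\right)^{2} = 37^{2} = 1369$)
$\left(1289 + Y\right) + \left(\left(9 - 1110\right) + 808\right) = \left(1289 + 1369\right) + \left(\left(9 - 1110\right) + 808\right) = 2658 + \left(-1101 + 808\right) = 2658 - 293 = 2365$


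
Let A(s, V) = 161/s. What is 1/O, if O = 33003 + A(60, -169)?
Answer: 60/1980341 ≈ 3.0298e-5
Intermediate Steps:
O = 1980341/60 (O = 33003 + 161/60 = 1980341/60 ≈ 33006.)
1/O = 1/(1980341/60) = 60/1980341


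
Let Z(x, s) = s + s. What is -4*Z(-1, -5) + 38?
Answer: 78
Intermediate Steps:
Z(x, s) = 2*s
-4*Z(-1, -5) + 38 = -8*(-5) + 38 = -4*(-10) + 38 = 40 + 38 = 78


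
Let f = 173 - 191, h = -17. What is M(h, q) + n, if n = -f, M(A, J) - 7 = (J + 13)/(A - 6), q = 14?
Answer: 548/23 ≈ 23.826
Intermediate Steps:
M(A, J) = 7 + (13 + J)/(-6 + A) (M(A, J) = 7 + (J + 13)/(A - 6) = 7 + (13 + J)/(-6 + A))
f = -18
n = 18 (n = -1*(-18) = 18)
M(h, q) + n = (-29 + 14 + 7*(-17))/(-6 - 17) + 18 = (-29 + 14 - 119)/(-23) + 18 = -1/23*(-134) + 18 = 134/23 + 18 = 548/23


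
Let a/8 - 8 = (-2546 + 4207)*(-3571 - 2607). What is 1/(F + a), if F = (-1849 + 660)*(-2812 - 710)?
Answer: -1/77905542 ≈ -1.2836e-8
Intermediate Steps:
F = 4187658 (F = -1189*(-3522) = 4187658)
a = -82093200 (a = 64 + 8*((-2546 + 4207)*(-3571 - 2607)) = 64 + 8*(1661*(-6178)) = 64 + 8*(-10261658) = 64 - 82093264 = -82093200)
1/(F + a) = 1/(4187658 - 82093200) = 1/(-77905542) = -1/77905542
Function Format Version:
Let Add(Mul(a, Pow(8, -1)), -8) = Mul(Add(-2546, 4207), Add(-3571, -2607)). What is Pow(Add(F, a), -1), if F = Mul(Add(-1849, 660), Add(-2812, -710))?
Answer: Rational(-1, 77905542) ≈ -1.2836e-8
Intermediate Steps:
F = 4187658 (F = Mul(-1189, -3522) = 4187658)
a = -82093200 (a = Add(64, Mul(8, Mul(Add(-2546, 4207), Add(-3571, -2607)))) = Add(64, Mul(8, Mul(1661, -6178))) = Add(64, Mul(8, -10261658)) = Add(64, -82093264) = -82093200)
Pow(Add(F, a), -1) = Pow(Add(4187658, -82093200), -1) = Pow(-77905542, -1) = Rational(-1, 77905542)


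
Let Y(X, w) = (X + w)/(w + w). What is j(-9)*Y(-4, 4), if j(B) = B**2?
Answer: 0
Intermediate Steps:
Y(X, w) = (X + w)/(2*w) (Y(X, w) = (X + w)/((2*w)) = (X + w)*(1/(2*w)) = (X + w)/(2*w))
j(-9)*Y(-4, 4) = (-9)**2*((1/2)*(-4 + 4)/4) = 81*((1/2)*(1/4)*0) = 81*0 = 0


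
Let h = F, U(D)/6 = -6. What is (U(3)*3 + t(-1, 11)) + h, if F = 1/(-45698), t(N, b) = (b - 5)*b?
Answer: -1919317/45698 ≈ -42.000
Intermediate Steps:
U(D) = -36 (U(D) = 6*(-6) = -36)
t(N, b) = b*(-5 + b) (t(N, b) = (-5 + b)*b = b*(-5 + b))
F = -1/45698 ≈ -2.1883e-5
h = -1/45698 ≈ -2.1883e-5
(U(3)*3 + t(-1, 11)) + h = (-36*3 + 11*(-5 + 11)) - 1/45698 = (-108 + 11*6) - 1/45698 = (-108 + 66) - 1/45698 = -42 - 1/45698 = -1919317/45698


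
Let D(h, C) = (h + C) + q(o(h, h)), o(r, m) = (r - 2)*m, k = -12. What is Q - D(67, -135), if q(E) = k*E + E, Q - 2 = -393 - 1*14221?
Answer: 33361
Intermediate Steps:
o(r, m) = m*(-2 + r) (o(r, m) = (-2 + r)*m = m*(-2 + r))
Q = -14612 (Q = 2 + (-393 - 1*14221) = 2 + (-393 - 14221) = 2 - 14614 = -14612)
q(E) = -11*E (q(E) = -12*E + E = -11*E)
D(h, C) = C + h - 11*h*(-2 + h) (D(h, C) = (h + C) - 11*h*(-2 + h) = (C + h) - 11*h*(-2 + h) = C + h - 11*h*(-2 + h))
Q - D(67, -135) = -14612 - (-135 + 67 - 11*67*(-2 + 67)) = -14612 - (-135 + 67 - 11*67*65) = -14612 - (-135 + 67 - 47905) = -14612 - 1*(-47973) = -14612 + 47973 = 33361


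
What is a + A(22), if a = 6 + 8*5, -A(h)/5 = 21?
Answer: -59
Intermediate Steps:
A(h) = -105 (A(h) = -5*21 = -105)
a = 46 (a = 6 + 40 = 46)
a + A(22) = 46 - 105 = -59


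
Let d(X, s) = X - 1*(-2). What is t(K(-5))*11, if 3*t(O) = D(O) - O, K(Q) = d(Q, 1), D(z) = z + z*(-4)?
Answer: 44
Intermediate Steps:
D(z) = -3*z (D(z) = z - 4*z = -3*z)
d(X, s) = 2 + X (d(X, s) = X + 2 = 2 + X)
K(Q) = 2 + Q
t(O) = -4*O/3 (t(O) = (-3*O - O)/3 = (-4*O)/3 = -4*O/3)
t(K(-5))*11 = -4*(2 - 5)/3*11 = -4/3*(-3)*11 = 4*11 = 44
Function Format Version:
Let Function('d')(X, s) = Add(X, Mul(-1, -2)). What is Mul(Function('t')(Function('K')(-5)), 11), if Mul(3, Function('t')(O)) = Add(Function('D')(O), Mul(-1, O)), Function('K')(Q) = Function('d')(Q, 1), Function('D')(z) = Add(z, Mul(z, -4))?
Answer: 44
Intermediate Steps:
Function('D')(z) = Mul(-3, z) (Function('D')(z) = Add(z, Mul(-4, z)) = Mul(-3, z))
Function('d')(X, s) = Add(2, X) (Function('d')(X, s) = Add(X, 2) = Add(2, X))
Function('K')(Q) = Add(2, Q)
Function('t')(O) = Mul(Rational(-4, 3), O) (Function('t')(O) = Mul(Rational(1, 3), Add(Mul(-3, O), Mul(-1, O))) = Mul(Rational(1, 3), Mul(-4, O)) = Mul(Rational(-4, 3), O))
Mul(Function('t')(Function('K')(-5)), 11) = Mul(Mul(Rational(-4, 3), Add(2, -5)), 11) = Mul(Mul(Rational(-4, 3), -3), 11) = Mul(4, 11) = 44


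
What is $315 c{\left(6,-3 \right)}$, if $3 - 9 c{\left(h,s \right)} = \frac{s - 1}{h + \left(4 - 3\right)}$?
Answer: $125$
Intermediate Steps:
$c{\left(h,s \right)} = \frac{1}{3} - \frac{-1 + s}{9 \left(1 + h\right)}$ ($c{\left(h,s \right)} = \frac{1}{3} - \frac{\left(s - 1\right) \frac{1}{h + \left(4 - 3\right)}}{9} = \frac{1}{3} - \frac{\left(-1 + s\right) \frac{1}{h + 1}}{9} = \frac{1}{3} - \frac{\left(-1 + s\right) \frac{1}{1 + h}}{9} = \frac{1}{3} - \frac{\frac{1}{1 + h} \left(-1 + s\right)}{9} = \frac{1}{3} - \frac{-1 + s}{9 \left(1 + h\right)}$)
$315 c{\left(6,-3 \right)} = 315 \frac{4 - -3 + 3 \cdot 6}{9 \left(1 + 6\right)} = 315 \frac{4 + 3 + 18}{9 \cdot 7} = 315 \cdot \frac{1}{9} \cdot \frac{1}{7} \cdot 25 = 315 \cdot \frac{25}{63} = 125$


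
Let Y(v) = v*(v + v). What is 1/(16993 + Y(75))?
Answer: 1/28243 ≈ 3.5407e-5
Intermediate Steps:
Y(v) = 2*v² (Y(v) = v*(2*v) = 2*v²)
1/(16993 + Y(75)) = 1/(16993 + 2*75²) = 1/(16993 + 2*5625) = 1/(16993 + 11250) = 1/28243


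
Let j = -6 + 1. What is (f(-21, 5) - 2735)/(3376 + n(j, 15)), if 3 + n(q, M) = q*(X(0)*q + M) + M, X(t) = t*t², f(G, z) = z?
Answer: -2730/3313 ≈ -0.82403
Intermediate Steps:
X(t) = t³
j = -5
n(q, M) = -3 + M + M*q (n(q, M) = -3 + (q*(0³*q + M) + M) = -3 + (q*(0*q + M) + M) = -3 + (q*(0 + M) + M) = -3 + (q*M + M) = -3 + (M*q + M) = -3 + (M + M*q) = -3 + M + M*q)
(f(-21, 5) - 2735)/(3376 + n(j, 15)) = (5 - 2735)/(3376 + (-3 + 15 + 15*(-5))) = -2730/(3376 + (-3 + 15 - 75)) = -2730/(3376 - 63) = -2730/3313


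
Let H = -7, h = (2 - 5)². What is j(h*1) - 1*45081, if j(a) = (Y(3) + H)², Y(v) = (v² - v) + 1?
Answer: -45081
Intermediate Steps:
h = 9 (h = (-3)² = 9)
Y(v) = 1 + v² - v
j(a) = 0 (j(a) = ((1 + 3² - 1*3) - 7)² = ((1 + 9 - 3) - 7)² = (7 - 7)² = 0² = 0)
j(h*1) - 1*45081 = 0 - 1*45081 = 0 - 45081 = -45081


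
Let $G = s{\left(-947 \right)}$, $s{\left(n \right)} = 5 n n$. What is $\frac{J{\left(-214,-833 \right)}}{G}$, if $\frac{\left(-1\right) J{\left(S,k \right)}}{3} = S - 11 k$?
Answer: $- \frac{26847}{4484045} \approx -0.0059872$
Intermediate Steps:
$s{\left(n \right)} = 5 n^{2}$
$J{\left(S,k \right)} = - 3 S + 33 k$ ($J{\left(S,k \right)} = - 3 \left(S - 11 k\right) = - 3 S + 33 k$)
$G = 4484045$ ($G = 5 \left(-947\right)^{2} = 5 \cdot 896809 = 4484045$)
$\frac{J{\left(-214,-833 \right)}}{G} = \frac{\left(-3\right) \left(-214\right) + 33 \left(-833\right)}{4484045} = \left(642 - 27489\right) \frac{1}{4484045} = \left(-26847\right) \frac{1}{4484045} = - \frac{26847}{4484045}$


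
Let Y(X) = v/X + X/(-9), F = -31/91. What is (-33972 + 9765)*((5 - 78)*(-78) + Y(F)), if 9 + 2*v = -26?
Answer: -2354053037461/16926 ≈ -1.3908e+8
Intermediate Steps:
F = -31/91 (F = -31*1/91 = -31/91 ≈ -0.34066)
v = -35/2 (v = -9/2 + (1/2)*(-26) = -9/2 - 13 = -35/2 ≈ -17.500)
Y(X) = -35/(2*X) - X/9 (Y(X) = -35/(2*X) + X/(-9) = -35/(2*X) + X*(-1/9) = -35/(2*X) - X/9)
(-33972 + 9765)*((5 - 78)*(-78) + Y(F)) = (-33972 + 9765)*((5 - 78)*(-78) + (-35/(2*(-31/91)) - 1/9*(-31/91))) = -24207*(-73*(-78) + (-35/2*(-91/31) + 31/819)) = -24207*(5694 + (3185/62 + 31/819)) = -24207*(5694 + 2610437/50778) = -24207*291740369/50778 = -2354053037461/16926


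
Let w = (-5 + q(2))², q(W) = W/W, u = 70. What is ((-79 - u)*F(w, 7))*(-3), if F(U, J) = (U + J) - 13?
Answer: 4470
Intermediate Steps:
q(W) = 1
w = 16 (w = (-5 + 1)² = (-4)² = 16)
F(U, J) = -13 + J + U (F(U, J) = (J + U) - 13 = -13 + J + U)
((-79 - u)*F(w, 7))*(-3) = ((-79 - 1*70)*(-13 + 7 + 16))*(-3) = ((-79 - 70)*10)*(-3) = -149*10*(-3) = -1490*(-3) = 4470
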